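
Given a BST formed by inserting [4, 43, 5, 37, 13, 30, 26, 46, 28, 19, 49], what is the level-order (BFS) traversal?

Tree insertion order: [4, 43, 5, 37, 13, 30, 26, 46, 28, 19, 49]
Tree (level-order array): [4, None, 43, 5, 46, None, 37, None, 49, 13, None, None, None, None, 30, 26, None, 19, 28]
BFS from the root, enqueuing left then right child of each popped node:
  queue [4] -> pop 4, enqueue [43], visited so far: [4]
  queue [43] -> pop 43, enqueue [5, 46], visited so far: [4, 43]
  queue [5, 46] -> pop 5, enqueue [37], visited so far: [4, 43, 5]
  queue [46, 37] -> pop 46, enqueue [49], visited so far: [4, 43, 5, 46]
  queue [37, 49] -> pop 37, enqueue [13], visited so far: [4, 43, 5, 46, 37]
  queue [49, 13] -> pop 49, enqueue [none], visited so far: [4, 43, 5, 46, 37, 49]
  queue [13] -> pop 13, enqueue [30], visited so far: [4, 43, 5, 46, 37, 49, 13]
  queue [30] -> pop 30, enqueue [26], visited so far: [4, 43, 5, 46, 37, 49, 13, 30]
  queue [26] -> pop 26, enqueue [19, 28], visited so far: [4, 43, 5, 46, 37, 49, 13, 30, 26]
  queue [19, 28] -> pop 19, enqueue [none], visited so far: [4, 43, 5, 46, 37, 49, 13, 30, 26, 19]
  queue [28] -> pop 28, enqueue [none], visited so far: [4, 43, 5, 46, 37, 49, 13, 30, 26, 19, 28]
Result: [4, 43, 5, 46, 37, 49, 13, 30, 26, 19, 28]


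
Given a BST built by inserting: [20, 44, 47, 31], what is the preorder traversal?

Tree insertion order: [20, 44, 47, 31]
Tree (level-order array): [20, None, 44, 31, 47]
Preorder traversal: [20, 44, 31, 47]


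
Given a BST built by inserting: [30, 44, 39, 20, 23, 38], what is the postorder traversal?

Tree insertion order: [30, 44, 39, 20, 23, 38]
Tree (level-order array): [30, 20, 44, None, 23, 39, None, None, None, 38]
Postorder traversal: [23, 20, 38, 39, 44, 30]


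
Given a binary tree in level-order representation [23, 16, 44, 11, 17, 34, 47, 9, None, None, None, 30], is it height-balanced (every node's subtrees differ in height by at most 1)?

Tree (level-order array): [23, 16, 44, 11, 17, 34, 47, 9, None, None, None, 30]
Definition: a tree is height-balanced if, at every node, |h(left) - h(right)| <= 1 (empty subtree has height -1).
Bottom-up per-node check:
  node 9: h_left=-1, h_right=-1, diff=0 [OK], height=0
  node 11: h_left=0, h_right=-1, diff=1 [OK], height=1
  node 17: h_left=-1, h_right=-1, diff=0 [OK], height=0
  node 16: h_left=1, h_right=0, diff=1 [OK], height=2
  node 30: h_left=-1, h_right=-1, diff=0 [OK], height=0
  node 34: h_left=0, h_right=-1, diff=1 [OK], height=1
  node 47: h_left=-1, h_right=-1, diff=0 [OK], height=0
  node 44: h_left=1, h_right=0, diff=1 [OK], height=2
  node 23: h_left=2, h_right=2, diff=0 [OK], height=3
All nodes satisfy the balance condition.
Result: Balanced


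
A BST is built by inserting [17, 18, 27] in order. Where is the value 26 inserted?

Starting tree (level order): [17, None, 18, None, 27]
Insertion path: 17 -> 18 -> 27
Result: insert 26 as left child of 27
Final tree (level order): [17, None, 18, None, 27, 26]


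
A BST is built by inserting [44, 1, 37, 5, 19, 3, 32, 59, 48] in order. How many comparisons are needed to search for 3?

Search path for 3: 44 -> 1 -> 37 -> 5 -> 3
Found: True
Comparisons: 5


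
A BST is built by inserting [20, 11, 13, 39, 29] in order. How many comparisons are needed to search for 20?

Search path for 20: 20
Found: True
Comparisons: 1


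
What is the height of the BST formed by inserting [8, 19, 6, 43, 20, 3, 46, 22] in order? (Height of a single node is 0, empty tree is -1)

Insertion order: [8, 19, 6, 43, 20, 3, 46, 22]
Tree (level-order array): [8, 6, 19, 3, None, None, 43, None, None, 20, 46, None, 22]
Compute height bottom-up (empty subtree = -1):
  height(3) = 1 + max(-1, -1) = 0
  height(6) = 1 + max(0, -1) = 1
  height(22) = 1 + max(-1, -1) = 0
  height(20) = 1 + max(-1, 0) = 1
  height(46) = 1 + max(-1, -1) = 0
  height(43) = 1 + max(1, 0) = 2
  height(19) = 1 + max(-1, 2) = 3
  height(8) = 1 + max(1, 3) = 4
Height = 4


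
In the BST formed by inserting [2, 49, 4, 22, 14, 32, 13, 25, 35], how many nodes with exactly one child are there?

Tree built from: [2, 49, 4, 22, 14, 32, 13, 25, 35]
Tree (level-order array): [2, None, 49, 4, None, None, 22, 14, 32, 13, None, 25, 35]
Rule: These are nodes with exactly 1 non-null child.
Per-node child counts:
  node 2: 1 child(ren)
  node 49: 1 child(ren)
  node 4: 1 child(ren)
  node 22: 2 child(ren)
  node 14: 1 child(ren)
  node 13: 0 child(ren)
  node 32: 2 child(ren)
  node 25: 0 child(ren)
  node 35: 0 child(ren)
Matching nodes: [2, 49, 4, 14]
Count of nodes with exactly one child: 4


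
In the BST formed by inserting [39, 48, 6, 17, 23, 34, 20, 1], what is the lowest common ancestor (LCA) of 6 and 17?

Tree insertion order: [39, 48, 6, 17, 23, 34, 20, 1]
Tree (level-order array): [39, 6, 48, 1, 17, None, None, None, None, None, 23, 20, 34]
In a BST, the LCA of p=6, q=17 is the first node v on the
root-to-leaf path with p <= v <= q (go left if both < v, right if both > v).
Walk from root:
  at 39: both 6 and 17 < 39, go left
  at 6: 6 <= 6 <= 17, this is the LCA
LCA = 6


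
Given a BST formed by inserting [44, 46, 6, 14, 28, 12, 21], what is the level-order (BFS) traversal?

Tree insertion order: [44, 46, 6, 14, 28, 12, 21]
Tree (level-order array): [44, 6, 46, None, 14, None, None, 12, 28, None, None, 21]
BFS from the root, enqueuing left then right child of each popped node:
  queue [44] -> pop 44, enqueue [6, 46], visited so far: [44]
  queue [6, 46] -> pop 6, enqueue [14], visited so far: [44, 6]
  queue [46, 14] -> pop 46, enqueue [none], visited so far: [44, 6, 46]
  queue [14] -> pop 14, enqueue [12, 28], visited so far: [44, 6, 46, 14]
  queue [12, 28] -> pop 12, enqueue [none], visited so far: [44, 6, 46, 14, 12]
  queue [28] -> pop 28, enqueue [21], visited so far: [44, 6, 46, 14, 12, 28]
  queue [21] -> pop 21, enqueue [none], visited so far: [44, 6, 46, 14, 12, 28, 21]
Result: [44, 6, 46, 14, 12, 28, 21]


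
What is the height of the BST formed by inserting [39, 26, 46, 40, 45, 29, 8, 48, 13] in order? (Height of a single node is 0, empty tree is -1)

Insertion order: [39, 26, 46, 40, 45, 29, 8, 48, 13]
Tree (level-order array): [39, 26, 46, 8, 29, 40, 48, None, 13, None, None, None, 45]
Compute height bottom-up (empty subtree = -1):
  height(13) = 1 + max(-1, -1) = 0
  height(8) = 1 + max(-1, 0) = 1
  height(29) = 1 + max(-1, -1) = 0
  height(26) = 1 + max(1, 0) = 2
  height(45) = 1 + max(-1, -1) = 0
  height(40) = 1 + max(-1, 0) = 1
  height(48) = 1 + max(-1, -1) = 0
  height(46) = 1 + max(1, 0) = 2
  height(39) = 1 + max(2, 2) = 3
Height = 3


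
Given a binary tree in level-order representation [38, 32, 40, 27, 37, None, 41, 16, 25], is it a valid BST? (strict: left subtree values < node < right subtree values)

Level-order array: [38, 32, 40, 27, 37, None, 41, 16, 25]
Validate using subtree bounds (lo, hi): at each node, require lo < value < hi,
then recurse left with hi=value and right with lo=value.
Preorder trace (stopping at first violation):
  at node 38 with bounds (-inf, +inf): OK
  at node 32 with bounds (-inf, 38): OK
  at node 27 with bounds (-inf, 32): OK
  at node 16 with bounds (-inf, 27): OK
  at node 25 with bounds (27, 32): VIOLATION
Node 25 violates its bound: not (27 < 25 < 32).
Result: Not a valid BST


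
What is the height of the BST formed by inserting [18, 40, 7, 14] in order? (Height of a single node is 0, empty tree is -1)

Insertion order: [18, 40, 7, 14]
Tree (level-order array): [18, 7, 40, None, 14]
Compute height bottom-up (empty subtree = -1):
  height(14) = 1 + max(-1, -1) = 0
  height(7) = 1 + max(-1, 0) = 1
  height(40) = 1 + max(-1, -1) = 0
  height(18) = 1 + max(1, 0) = 2
Height = 2


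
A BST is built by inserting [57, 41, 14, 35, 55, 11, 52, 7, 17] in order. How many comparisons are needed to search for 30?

Search path for 30: 57 -> 41 -> 14 -> 35 -> 17
Found: False
Comparisons: 5


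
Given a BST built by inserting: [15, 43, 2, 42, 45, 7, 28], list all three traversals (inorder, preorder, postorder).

Tree insertion order: [15, 43, 2, 42, 45, 7, 28]
Tree (level-order array): [15, 2, 43, None, 7, 42, 45, None, None, 28]
Inorder (L, root, R): [2, 7, 15, 28, 42, 43, 45]
Preorder (root, L, R): [15, 2, 7, 43, 42, 28, 45]
Postorder (L, R, root): [7, 2, 28, 42, 45, 43, 15]


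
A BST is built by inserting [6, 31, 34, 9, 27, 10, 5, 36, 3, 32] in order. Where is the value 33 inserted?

Starting tree (level order): [6, 5, 31, 3, None, 9, 34, None, None, None, 27, 32, 36, 10]
Insertion path: 6 -> 31 -> 34 -> 32
Result: insert 33 as right child of 32
Final tree (level order): [6, 5, 31, 3, None, 9, 34, None, None, None, 27, 32, 36, 10, None, None, 33]


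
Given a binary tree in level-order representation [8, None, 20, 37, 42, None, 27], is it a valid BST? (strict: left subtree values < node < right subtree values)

Level-order array: [8, None, 20, 37, 42, None, 27]
Validate using subtree bounds (lo, hi): at each node, require lo < value < hi,
then recurse left with hi=value and right with lo=value.
Preorder trace (stopping at first violation):
  at node 8 with bounds (-inf, +inf): OK
  at node 20 with bounds (8, +inf): OK
  at node 37 with bounds (8, 20): VIOLATION
Node 37 violates its bound: not (8 < 37 < 20).
Result: Not a valid BST


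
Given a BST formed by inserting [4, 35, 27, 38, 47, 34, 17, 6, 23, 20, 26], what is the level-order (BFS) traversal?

Tree insertion order: [4, 35, 27, 38, 47, 34, 17, 6, 23, 20, 26]
Tree (level-order array): [4, None, 35, 27, 38, 17, 34, None, 47, 6, 23, None, None, None, None, None, None, 20, 26]
BFS from the root, enqueuing left then right child of each popped node:
  queue [4] -> pop 4, enqueue [35], visited so far: [4]
  queue [35] -> pop 35, enqueue [27, 38], visited so far: [4, 35]
  queue [27, 38] -> pop 27, enqueue [17, 34], visited so far: [4, 35, 27]
  queue [38, 17, 34] -> pop 38, enqueue [47], visited so far: [4, 35, 27, 38]
  queue [17, 34, 47] -> pop 17, enqueue [6, 23], visited so far: [4, 35, 27, 38, 17]
  queue [34, 47, 6, 23] -> pop 34, enqueue [none], visited so far: [4, 35, 27, 38, 17, 34]
  queue [47, 6, 23] -> pop 47, enqueue [none], visited so far: [4, 35, 27, 38, 17, 34, 47]
  queue [6, 23] -> pop 6, enqueue [none], visited so far: [4, 35, 27, 38, 17, 34, 47, 6]
  queue [23] -> pop 23, enqueue [20, 26], visited so far: [4, 35, 27, 38, 17, 34, 47, 6, 23]
  queue [20, 26] -> pop 20, enqueue [none], visited so far: [4, 35, 27, 38, 17, 34, 47, 6, 23, 20]
  queue [26] -> pop 26, enqueue [none], visited so far: [4, 35, 27, 38, 17, 34, 47, 6, 23, 20, 26]
Result: [4, 35, 27, 38, 17, 34, 47, 6, 23, 20, 26]


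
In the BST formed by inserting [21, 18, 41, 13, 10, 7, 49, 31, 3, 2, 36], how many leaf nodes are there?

Tree built from: [21, 18, 41, 13, 10, 7, 49, 31, 3, 2, 36]
Tree (level-order array): [21, 18, 41, 13, None, 31, 49, 10, None, None, 36, None, None, 7, None, None, None, 3, None, 2]
Rule: A leaf has 0 children.
Per-node child counts:
  node 21: 2 child(ren)
  node 18: 1 child(ren)
  node 13: 1 child(ren)
  node 10: 1 child(ren)
  node 7: 1 child(ren)
  node 3: 1 child(ren)
  node 2: 0 child(ren)
  node 41: 2 child(ren)
  node 31: 1 child(ren)
  node 36: 0 child(ren)
  node 49: 0 child(ren)
Matching nodes: [2, 36, 49]
Count of leaf nodes: 3


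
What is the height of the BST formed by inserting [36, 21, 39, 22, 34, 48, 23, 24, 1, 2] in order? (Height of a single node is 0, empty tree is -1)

Insertion order: [36, 21, 39, 22, 34, 48, 23, 24, 1, 2]
Tree (level-order array): [36, 21, 39, 1, 22, None, 48, None, 2, None, 34, None, None, None, None, 23, None, None, 24]
Compute height bottom-up (empty subtree = -1):
  height(2) = 1 + max(-1, -1) = 0
  height(1) = 1 + max(-1, 0) = 1
  height(24) = 1 + max(-1, -1) = 0
  height(23) = 1 + max(-1, 0) = 1
  height(34) = 1 + max(1, -1) = 2
  height(22) = 1 + max(-1, 2) = 3
  height(21) = 1 + max(1, 3) = 4
  height(48) = 1 + max(-1, -1) = 0
  height(39) = 1 + max(-1, 0) = 1
  height(36) = 1 + max(4, 1) = 5
Height = 5


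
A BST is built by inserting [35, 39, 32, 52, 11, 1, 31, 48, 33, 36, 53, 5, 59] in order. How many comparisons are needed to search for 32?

Search path for 32: 35 -> 32
Found: True
Comparisons: 2


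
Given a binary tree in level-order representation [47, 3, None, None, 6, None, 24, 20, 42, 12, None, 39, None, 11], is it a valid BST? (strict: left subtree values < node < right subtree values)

Level-order array: [47, 3, None, None, 6, None, 24, 20, 42, 12, None, 39, None, 11]
Validate using subtree bounds (lo, hi): at each node, require lo < value < hi,
then recurse left with hi=value and right with lo=value.
Preorder trace (stopping at first violation):
  at node 47 with bounds (-inf, +inf): OK
  at node 3 with bounds (-inf, 47): OK
  at node 6 with bounds (3, 47): OK
  at node 24 with bounds (6, 47): OK
  at node 20 with bounds (6, 24): OK
  at node 12 with bounds (6, 20): OK
  at node 11 with bounds (6, 12): OK
  at node 42 with bounds (24, 47): OK
  at node 39 with bounds (24, 42): OK
No violation found at any node.
Result: Valid BST


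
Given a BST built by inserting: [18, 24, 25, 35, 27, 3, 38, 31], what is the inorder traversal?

Tree insertion order: [18, 24, 25, 35, 27, 3, 38, 31]
Tree (level-order array): [18, 3, 24, None, None, None, 25, None, 35, 27, 38, None, 31]
Inorder traversal: [3, 18, 24, 25, 27, 31, 35, 38]


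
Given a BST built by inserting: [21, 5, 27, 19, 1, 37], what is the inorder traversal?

Tree insertion order: [21, 5, 27, 19, 1, 37]
Tree (level-order array): [21, 5, 27, 1, 19, None, 37]
Inorder traversal: [1, 5, 19, 21, 27, 37]


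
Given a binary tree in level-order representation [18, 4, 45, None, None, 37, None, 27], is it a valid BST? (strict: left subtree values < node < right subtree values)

Level-order array: [18, 4, 45, None, None, 37, None, 27]
Validate using subtree bounds (lo, hi): at each node, require lo < value < hi,
then recurse left with hi=value and right with lo=value.
Preorder trace (stopping at first violation):
  at node 18 with bounds (-inf, +inf): OK
  at node 4 with bounds (-inf, 18): OK
  at node 45 with bounds (18, +inf): OK
  at node 37 with bounds (18, 45): OK
  at node 27 with bounds (18, 37): OK
No violation found at any node.
Result: Valid BST


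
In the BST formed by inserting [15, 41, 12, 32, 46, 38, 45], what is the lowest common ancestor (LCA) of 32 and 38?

Tree insertion order: [15, 41, 12, 32, 46, 38, 45]
Tree (level-order array): [15, 12, 41, None, None, 32, 46, None, 38, 45]
In a BST, the LCA of p=32, q=38 is the first node v on the
root-to-leaf path with p <= v <= q (go left if both < v, right if both > v).
Walk from root:
  at 15: both 32 and 38 > 15, go right
  at 41: both 32 and 38 < 41, go left
  at 32: 32 <= 32 <= 38, this is the LCA
LCA = 32


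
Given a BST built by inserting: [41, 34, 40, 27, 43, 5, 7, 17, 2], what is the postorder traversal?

Tree insertion order: [41, 34, 40, 27, 43, 5, 7, 17, 2]
Tree (level-order array): [41, 34, 43, 27, 40, None, None, 5, None, None, None, 2, 7, None, None, None, 17]
Postorder traversal: [2, 17, 7, 5, 27, 40, 34, 43, 41]


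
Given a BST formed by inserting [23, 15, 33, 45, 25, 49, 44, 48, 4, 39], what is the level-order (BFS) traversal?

Tree insertion order: [23, 15, 33, 45, 25, 49, 44, 48, 4, 39]
Tree (level-order array): [23, 15, 33, 4, None, 25, 45, None, None, None, None, 44, 49, 39, None, 48]
BFS from the root, enqueuing left then right child of each popped node:
  queue [23] -> pop 23, enqueue [15, 33], visited so far: [23]
  queue [15, 33] -> pop 15, enqueue [4], visited so far: [23, 15]
  queue [33, 4] -> pop 33, enqueue [25, 45], visited so far: [23, 15, 33]
  queue [4, 25, 45] -> pop 4, enqueue [none], visited so far: [23, 15, 33, 4]
  queue [25, 45] -> pop 25, enqueue [none], visited so far: [23, 15, 33, 4, 25]
  queue [45] -> pop 45, enqueue [44, 49], visited so far: [23, 15, 33, 4, 25, 45]
  queue [44, 49] -> pop 44, enqueue [39], visited so far: [23, 15, 33, 4, 25, 45, 44]
  queue [49, 39] -> pop 49, enqueue [48], visited so far: [23, 15, 33, 4, 25, 45, 44, 49]
  queue [39, 48] -> pop 39, enqueue [none], visited so far: [23, 15, 33, 4, 25, 45, 44, 49, 39]
  queue [48] -> pop 48, enqueue [none], visited so far: [23, 15, 33, 4, 25, 45, 44, 49, 39, 48]
Result: [23, 15, 33, 4, 25, 45, 44, 49, 39, 48]


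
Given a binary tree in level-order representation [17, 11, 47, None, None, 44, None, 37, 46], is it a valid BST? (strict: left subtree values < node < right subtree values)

Level-order array: [17, 11, 47, None, None, 44, None, 37, 46]
Validate using subtree bounds (lo, hi): at each node, require lo < value < hi,
then recurse left with hi=value and right with lo=value.
Preorder trace (stopping at first violation):
  at node 17 with bounds (-inf, +inf): OK
  at node 11 with bounds (-inf, 17): OK
  at node 47 with bounds (17, +inf): OK
  at node 44 with bounds (17, 47): OK
  at node 37 with bounds (17, 44): OK
  at node 46 with bounds (44, 47): OK
No violation found at any node.
Result: Valid BST


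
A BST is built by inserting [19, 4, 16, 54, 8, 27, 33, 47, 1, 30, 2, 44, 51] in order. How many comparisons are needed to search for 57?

Search path for 57: 19 -> 54
Found: False
Comparisons: 2


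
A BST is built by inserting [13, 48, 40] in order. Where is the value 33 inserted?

Starting tree (level order): [13, None, 48, 40]
Insertion path: 13 -> 48 -> 40
Result: insert 33 as left child of 40
Final tree (level order): [13, None, 48, 40, None, 33]


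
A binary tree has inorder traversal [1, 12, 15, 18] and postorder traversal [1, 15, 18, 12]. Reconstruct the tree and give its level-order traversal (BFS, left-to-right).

Inorder:   [1, 12, 15, 18]
Postorder: [1, 15, 18, 12]
Algorithm: postorder visits root last, so walk postorder right-to-left;
each value is the root of the current inorder slice — split it at that
value, recurse on the right subtree first, then the left.
Recursive splits:
  root=12; inorder splits into left=[1], right=[15, 18]
  root=18; inorder splits into left=[15], right=[]
  root=15; inorder splits into left=[], right=[]
  root=1; inorder splits into left=[], right=[]
Reconstructed level-order: [12, 1, 18, 15]


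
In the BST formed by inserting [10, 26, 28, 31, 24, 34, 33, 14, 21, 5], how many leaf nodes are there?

Tree built from: [10, 26, 28, 31, 24, 34, 33, 14, 21, 5]
Tree (level-order array): [10, 5, 26, None, None, 24, 28, 14, None, None, 31, None, 21, None, 34, None, None, 33]
Rule: A leaf has 0 children.
Per-node child counts:
  node 10: 2 child(ren)
  node 5: 0 child(ren)
  node 26: 2 child(ren)
  node 24: 1 child(ren)
  node 14: 1 child(ren)
  node 21: 0 child(ren)
  node 28: 1 child(ren)
  node 31: 1 child(ren)
  node 34: 1 child(ren)
  node 33: 0 child(ren)
Matching nodes: [5, 21, 33]
Count of leaf nodes: 3


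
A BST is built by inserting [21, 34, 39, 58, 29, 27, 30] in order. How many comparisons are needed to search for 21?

Search path for 21: 21
Found: True
Comparisons: 1


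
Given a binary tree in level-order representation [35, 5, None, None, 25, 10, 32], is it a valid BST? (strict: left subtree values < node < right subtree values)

Level-order array: [35, 5, None, None, 25, 10, 32]
Validate using subtree bounds (lo, hi): at each node, require lo < value < hi,
then recurse left with hi=value and right with lo=value.
Preorder trace (stopping at first violation):
  at node 35 with bounds (-inf, +inf): OK
  at node 5 with bounds (-inf, 35): OK
  at node 25 with bounds (5, 35): OK
  at node 10 with bounds (5, 25): OK
  at node 32 with bounds (25, 35): OK
No violation found at any node.
Result: Valid BST


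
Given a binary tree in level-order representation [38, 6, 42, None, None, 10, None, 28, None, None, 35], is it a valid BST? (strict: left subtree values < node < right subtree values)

Level-order array: [38, 6, 42, None, None, 10, None, 28, None, None, 35]
Validate using subtree bounds (lo, hi): at each node, require lo < value < hi,
then recurse left with hi=value and right with lo=value.
Preorder trace (stopping at first violation):
  at node 38 with bounds (-inf, +inf): OK
  at node 6 with bounds (-inf, 38): OK
  at node 42 with bounds (38, +inf): OK
  at node 10 with bounds (38, 42): VIOLATION
Node 10 violates its bound: not (38 < 10 < 42).
Result: Not a valid BST


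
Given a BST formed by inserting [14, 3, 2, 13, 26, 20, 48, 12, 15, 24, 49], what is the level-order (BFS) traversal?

Tree insertion order: [14, 3, 2, 13, 26, 20, 48, 12, 15, 24, 49]
Tree (level-order array): [14, 3, 26, 2, 13, 20, 48, None, None, 12, None, 15, 24, None, 49]
BFS from the root, enqueuing left then right child of each popped node:
  queue [14] -> pop 14, enqueue [3, 26], visited so far: [14]
  queue [3, 26] -> pop 3, enqueue [2, 13], visited so far: [14, 3]
  queue [26, 2, 13] -> pop 26, enqueue [20, 48], visited so far: [14, 3, 26]
  queue [2, 13, 20, 48] -> pop 2, enqueue [none], visited so far: [14, 3, 26, 2]
  queue [13, 20, 48] -> pop 13, enqueue [12], visited so far: [14, 3, 26, 2, 13]
  queue [20, 48, 12] -> pop 20, enqueue [15, 24], visited so far: [14, 3, 26, 2, 13, 20]
  queue [48, 12, 15, 24] -> pop 48, enqueue [49], visited so far: [14, 3, 26, 2, 13, 20, 48]
  queue [12, 15, 24, 49] -> pop 12, enqueue [none], visited so far: [14, 3, 26, 2, 13, 20, 48, 12]
  queue [15, 24, 49] -> pop 15, enqueue [none], visited so far: [14, 3, 26, 2, 13, 20, 48, 12, 15]
  queue [24, 49] -> pop 24, enqueue [none], visited so far: [14, 3, 26, 2, 13, 20, 48, 12, 15, 24]
  queue [49] -> pop 49, enqueue [none], visited so far: [14, 3, 26, 2, 13, 20, 48, 12, 15, 24, 49]
Result: [14, 3, 26, 2, 13, 20, 48, 12, 15, 24, 49]


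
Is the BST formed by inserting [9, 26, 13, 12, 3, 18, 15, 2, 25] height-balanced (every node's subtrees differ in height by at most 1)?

Tree (level-order array): [9, 3, 26, 2, None, 13, None, None, None, 12, 18, None, None, 15, 25]
Definition: a tree is height-balanced if, at every node, |h(left) - h(right)| <= 1 (empty subtree has height -1).
Bottom-up per-node check:
  node 2: h_left=-1, h_right=-1, diff=0 [OK], height=0
  node 3: h_left=0, h_right=-1, diff=1 [OK], height=1
  node 12: h_left=-1, h_right=-1, diff=0 [OK], height=0
  node 15: h_left=-1, h_right=-1, diff=0 [OK], height=0
  node 25: h_left=-1, h_right=-1, diff=0 [OK], height=0
  node 18: h_left=0, h_right=0, diff=0 [OK], height=1
  node 13: h_left=0, h_right=1, diff=1 [OK], height=2
  node 26: h_left=2, h_right=-1, diff=3 [FAIL (|2--1|=3 > 1)], height=3
  node 9: h_left=1, h_right=3, diff=2 [FAIL (|1-3|=2 > 1)], height=4
Node 26 violates the condition: |2 - -1| = 3 > 1.
Result: Not balanced


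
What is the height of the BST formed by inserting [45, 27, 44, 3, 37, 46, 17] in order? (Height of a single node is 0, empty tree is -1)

Insertion order: [45, 27, 44, 3, 37, 46, 17]
Tree (level-order array): [45, 27, 46, 3, 44, None, None, None, 17, 37]
Compute height bottom-up (empty subtree = -1):
  height(17) = 1 + max(-1, -1) = 0
  height(3) = 1 + max(-1, 0) = 1
  height(37) = 1 + max(-1, -1) = 0
  height(44) = 1 + max(0, -1) = 1
  height(27) = 1 + max(1, 1) = 2
  height(46) = 1 + max(-1, -1) = 0
  height(45) = 1 + max(2, 0) = 3
Height = 3


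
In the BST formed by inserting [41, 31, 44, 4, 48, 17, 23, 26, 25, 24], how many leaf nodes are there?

Tree built from: [41, 31, 44, 4, 48, 17, 23, 26, 25, 24]
Tree (level-order array): [41, 31, 44, 4, None, None, 48, None, 17, None, None, None, 23, None, 26, 25, None, 24]
Rule: A leaf has 0 children.
Per-node child counts:
  node 41: 2 child(ren)
  node 31: 1 child(ren)
  node 4: 1 child(ren)
  node 17: 1 child(ren)
  node 23: 1 child(ren)
  node 26: 1 child(ren)
  node 25: 1 child(ren)
  node 24: 0 child(ren)
  node 44: 1 child(ren)
  node 48: 0 child(ren)
Matching nodes: [24, 48]
Count of leaf nodes: 2


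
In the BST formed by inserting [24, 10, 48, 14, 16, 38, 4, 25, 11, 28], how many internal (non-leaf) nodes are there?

Tree built from: [24, 10, 48, 14, 16, 38, 4, 25, 11, 28]
Tree (level-order array): [24, 10, 48, 4, 14, 38, None, None, None, 11, 16, 25, None, None, None, None, None, None, 28]
Rule: An internal node has at least one child.
Per-node child counts:
  node 24: 2 child(ren)
  node 10: 2 child(ren)
  node 4: 0 child(ren)
  node 14: 2 child(ren)
  node 11: 0 child(ren)
  node 16: 0 child(ren)
  node 48: 1 child(ren)
  node 38: 1 child(ren)
  node 25: 1 child(ren)
  node 28: 0 child(ren)
Matching nodes: [24, 10, 14, 48, 38, 25]
Count of internal (non-leaf) nodes: 6


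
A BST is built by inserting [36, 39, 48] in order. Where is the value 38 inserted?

Starting tree (level order): [36, None, 39, None, 48]
Insertion path: 36 -> 39
Result: insert 38 as left child of 39
Final tree (level order): [36, None, 39, 38, 48]


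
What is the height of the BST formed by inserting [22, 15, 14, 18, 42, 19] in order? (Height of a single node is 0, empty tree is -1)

Insertion order: [22, 15, 14, 18, 42, 19]
Tree (level-order array): [22, 15, 42, 14, 18, None, None, None, None, None, 19]
Compute height bottom-up (empty subtree = -1):
  height(14) = 1 + max(-1, -1) = 0
  height(19) = 1 + max(-1, -1) = 0
  height(18) = 1 + max(-1, 0) = 1
  height(15) = 1 + max(0, 1) = 2
  height(42) = 1 + max(-1, -1) = 0
  height(22) = 1 + max(2, 0) = 3
Height = 3


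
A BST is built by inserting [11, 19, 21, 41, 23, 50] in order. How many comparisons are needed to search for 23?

Search path for 23: 11 -> 19 -> 21 -> 41 -> 23
Found: True
Comparisons: 5


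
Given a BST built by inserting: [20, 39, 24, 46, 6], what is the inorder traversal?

Tree insertion order: [20, 39, 24, 46, 6]
Tree (level-order array): [20, 6, 39, None, None, 24, 46]
Inorder traversal: [6, 20, 24, 39, 46]


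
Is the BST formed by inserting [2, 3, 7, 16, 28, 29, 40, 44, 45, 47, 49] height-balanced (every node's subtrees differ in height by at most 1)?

Tree (level-order array): [2, None, 3, None, 7, None, 16, None, 28, None, 29, None, 40, None, 44, None, 45, None, 47, None, 49]
Definition: a tree is height-balanced if, at every node, |h(left) - h(right)| <= 1 (empty subtree has height -1).
Bottom-up per-node check:
  node 49: h_left=-1, h_right=-1, diff=0 [OK], height=0
  node 47: h_left=-1, h_right=0, diff=1 [OK], height=1
  node 45: h_left=-1, h_right=1, diff=2 [FAIL (|-1-1|=2 > 1)], height=2
  node 44: h_left=-1, h_right=2, diff=3 [FAIL (|-1-2|=3 > 1)], height=3
  node 40: h_left=-1, h_right=3, diff=4 [FAIL (|-1-3|=4 > 1)], height=4
  node 29: h_left=-1, h_right=4, diff=5 [FAIL (|-1-4|=5 > 1)], height=5
  node 28: h_left=-1, h_right=5, diff=6 [FAIL (|-1-5|=6 > 1)], height=6
  node 16: h_left=-1, h_right=6, diff=7 [FAIL (|-1-6|=7 > 1)], height=7
  node 7: h_left=-1, h_right=7, diff=8 [FAIL (|-1-7|=8 > 1)], height=8
  node 3: h_left=-1, h_right=8, diff=9 [FAIL (|-1-8|=9 > 1)], height=9
  node 2: h_left=-1, h_right=9, diff=10 [FAIL (|-1-9|=10 > 1)], height=10
Node 45 violates the condition: |-1 - 1| = 2 > 1.
Result: Not balanced


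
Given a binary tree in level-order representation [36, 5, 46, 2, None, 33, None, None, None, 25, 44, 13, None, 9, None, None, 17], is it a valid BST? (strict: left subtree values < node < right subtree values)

Level-order array: [36, 5, 46, 2, None, 33, None, None, None, 25, 44, 13, None, 9, None, None, 17]
Validate using subtree bounds (lo, hi): at each node, require lo < value < hi,
then recurse left with hi=value and right with lo=value.
Preorder trace (stopping at first violation):
  at node 36 with bounds (-inf, +inf): OK
  at node 5 with bounds (-inf, 36): OK
  at node 2 with bounds (-inf, 5): OK
  at node 46 with bounds (36, +inf): OK
  at node 33 with bounds (36, 46): VIOLATION
Node 33 violates its bound: not (36 < 33 < 46).
Result: Not a valid BST


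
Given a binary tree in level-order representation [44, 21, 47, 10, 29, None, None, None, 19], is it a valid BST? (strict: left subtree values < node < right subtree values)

Level-order array: [44, 21, 47, 10, 29, None, None, None, 19]
Validate using subtree bounds (lo, hi): at each node, require lo < value < hi,
then recurse left with hi=value and right with lo=value.
Preorder trace (stopping at first violation):
  at node 44 with bounds (-inf, +inf): OK
  at node 21 with bounds (-inf, 44): OK
  at node 10 with bounds (-inf, 21): OK
  at node 19 with bounds (10, 21): OK
  at node 29 with bounds (21, 44): OK
  at node 47 with bounds (44, +inf): OK
No violation found at any node.
Result: Valid BST


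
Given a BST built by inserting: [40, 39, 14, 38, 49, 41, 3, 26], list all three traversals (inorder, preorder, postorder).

Tree insertion order: [40, 39, 14, 38, 49, 41, 3, 26]
Tree (level-order array): [40, 39, 49, 14, None, 41, None, 3, 38, None, None, None, None, 26]
Inorder (L, root, R): [3, 14, 26, 38, 39, 40, 41, 49]
Preorder (root, L, R): [40, 39, 14, 3, 38, 26, 49, 41]
Postorder (L, R, root): [3, 26, 38, 14, 39, 41, 49, 40]


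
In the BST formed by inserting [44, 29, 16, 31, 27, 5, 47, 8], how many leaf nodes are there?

Tree built from: [44, 29, 16, 31, 27, 5, 47, 8]
Tree (level-order array): [44, 29, 47, 16, 31, None, None, 5, 27, None, None, None, 8]
Rule: A leaf has 0 children.
Per-node child counts:
  node 44: 2 child(ren)
  node 29: 2 child(ren)
  node 16: 2 child(ren)
  node 5: 1 child(ren)
  node 8: 0 child(ren)
  node 27: 0 child(ren)
  node 31: 0 child(ren)
  node 47: 0 child(ren)
Matching nodes: [8, 27, 31, 47]
Count of leaf nodes: 4


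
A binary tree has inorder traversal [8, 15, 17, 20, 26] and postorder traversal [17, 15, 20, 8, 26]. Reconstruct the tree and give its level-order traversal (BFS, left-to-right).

Inorder:   [8, 15, 17, 20, 26]
Postorder: [17, 15, 20, 8, 26]
Algorithm: postorder visits root last, so walk postorder right-to-left;
each value is the root of the current inorder slice — split it at that
value, recurse on the right subtree first, then the left.
Recursive splits:
  root=26; inorder splits into left=[8, 15, 17, 20], right=[]
  root=8; inorder splits into left=[], right=[15, 17, 20]
  root=20; inorder splits into left=[15, 17], right=[]
  root=15; inorder splits into left=[], right=[17]
  root=17; inorder splits into left=[], right=[]
Reconstructed level-order: [26, 8, 20, 15, 17]


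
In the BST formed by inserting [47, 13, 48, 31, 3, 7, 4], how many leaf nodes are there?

Tree built from: [47, 13, 48, 31, 3, 7, 4]
Tree (level-order array): [47, 13, 48, 3, 31, None, None, None, 7, None, None, 4]
Rule: A leaf has 0 children.
Per-node child counts:
  node 47: 2 child(ren)
  node 13: 2 child(ren)
  node 3: 1 child(ren)
  node 7: 1 child(ren)
  node 4: 0 child(ren)
  node 31: 0 child(ren)
  node 48: 0 child(ren)
Matching nodes: [4, 31, 48]
Count of leaf nodes: 3


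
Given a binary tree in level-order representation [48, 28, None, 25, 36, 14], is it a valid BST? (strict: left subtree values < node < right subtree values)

Level-order array: [48, 28, None, 25, 36, 14]
Validate using subtree bounds (lo, hi): at each node, require lo < value < hi,
then recurse left with hi=value and right with lo=value.
Preorder trace (stopping at first violation):
  at node 48 with bounds (-inf, +inf): OK
  at node 28 with bounds (-inf, 48): OK
  at node 25 with bounds (-inf, 28): OK
  at node 14 with bounds (-inf, 25): OK
  at node 36 with bounds (28, 48): OK
No violation found at any node.
Result: Valid BST


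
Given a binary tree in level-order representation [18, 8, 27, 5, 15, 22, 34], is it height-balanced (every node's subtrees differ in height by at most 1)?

Tree (level-order array): [18, 8, 27, 5, 15, 22, 34]
Definition: a tree is height-balanced if, at every node, |h(left) - h(right)| <= 1 (empty subtree has height -1).
Bottom-up per-node check:
  node 5: h_left=-1, h_right=-1, diff=0 [OK], height=0
  node 15: h_left=-1, h_right=-1, diff=0 [OK], height=0
  node 8: h_left=0, h_right=0, diff=0 [OK], height=1
  node 22: h_left=-1, h_right=-1, diff=0 [OK], height=0
  node 34: h_left=-1, h_right=-1, diff=0 [OK], height=0
  node 27: h_left=0, h_right=0, diff=0 [OK], height=1
  node 18: h_left=1, h_right=1, diff=0 [OK], height=2
All nodes satisfy the balance condition.
Result: Balanced


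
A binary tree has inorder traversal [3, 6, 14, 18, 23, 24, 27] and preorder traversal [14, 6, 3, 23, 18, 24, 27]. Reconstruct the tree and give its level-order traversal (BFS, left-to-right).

Inorder:  [3, 6, 14, 18, 23, 24, 27]
Preorder: [14, 6, 3, 23, 18, 24, 27]
Algorithm: preorder visits root first, so consume preorder in order;
for each root, split the current inorder slice at that value into
left-subtree inorder and right-subtree inorder, then recurse.
Recursive splits:
  root=14; inorder splits into left=[3, 6], right=[18, 23, 24, 27]
  root=6; inorder splits into left=[3], right=[]
  root=3; inorder splits into left=[], right=[]
  root=23; inorder splits into left=[18], right=[24, 27]
  root=18; inorder splits into left=[], right=[]
  root=24; inorder splits into left=[], right=[27]
  root=27; inorder splits into left=[], right=[]
Reconstructed level-order: [14, 6, 23, 3, 18, 24, 27]


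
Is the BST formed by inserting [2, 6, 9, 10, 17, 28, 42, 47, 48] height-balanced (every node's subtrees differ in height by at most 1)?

Tree (level-order array): [2, None, 6, None, 9, None, 10, None, 17, None, 28, None, 42, None, 47, None, 48]
Definition: a tree is height-balanced if, at every node, |h(left) - h(right)| <= 1 (empty subtree has height -1).
Bottom-up per-node check:
  node 48: h_left=-1, h_right=-1, diff=0 [OK], height=0
  node 47: h_left=-1, h_right=0, diff=1 [OK], height=1
  node 42: h_left=-1, h_right=1, diff=2 [FAIL (|-1-1|=2 > 1)], height=2
  node 28: h_left=-1, h_right=2, diff=3 [FAIL (|-1-2|=3 > 1)], height=3
  node 17: h_left=-1, h_right=3, diff=4 [FAIL (|-1-3|=4 > 1)], height=4
  node 10: h_left=-1, h_right=4, diff=5 [FAIL (|-1-4|=5 > 1)], height=5
  node 9: h_left=-1, h_right=5, diff=6 [FAIL (|-1-5|=6 > 1)], height=6
  node 6: h_left=-1, h_right=6, diff=7 [FAIL (|-1-6|=7 > 1)], height=7
  node 2: h_left=-1, h_right=7, diff=8 [FAIL (|-1-7|=8 > 1)], height=8
Node 42 violates the condition: |-1 - 1| = 2 > 1.
Result: Not balanced


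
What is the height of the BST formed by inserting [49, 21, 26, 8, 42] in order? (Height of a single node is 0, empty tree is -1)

Insertion order: [49, 21, 26, 8, 42]
Tree (level-order array): [49, 21, None, 8, 26, None, None, None, 42]
Compute height bottom-up (empty subtree = -1):
  height(8) = 1 + max(-1, -1) = 0
  height(42) = 1 + max(-1, -1) = 0
  height(26) = 1 + max(-1, 0) = 1
  height(21) = 1 + max(0, 1) = 2
  height(49) = 1 + max(2, -1) = 3
Height = 3


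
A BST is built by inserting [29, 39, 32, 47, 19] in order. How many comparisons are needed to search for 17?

Search path for 17: 29 -> 19
Found: False
Comparisons: 2


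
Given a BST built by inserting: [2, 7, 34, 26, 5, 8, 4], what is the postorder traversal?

Tree insertion order: [2, 7, 34, 26, 5, 8, 4]
Tree (level-order array): [2, None, 7, 5, 34, 4, None, 26, None, None, None, 8]
Postorder traversal: [4, 5, 8, 26, 34, 7, 2]


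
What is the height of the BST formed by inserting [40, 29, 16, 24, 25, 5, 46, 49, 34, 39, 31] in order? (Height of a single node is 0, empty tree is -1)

Insertion order: [40, 29, 16, 24, 25, 5, 46, 49, 34, 39, 31]
Tree (level-order array): [40, 29, 46, 16, 34, None, 49, 5, 24, 31, 39, None, None, None, None, None, 25]
Compute height bottom-up (empty subtree = -1):
  height(5) = 1 + max(-1, -1) = 0
  height(25) = 1 + max(-1, -1) = 0
  height(24) = 1 + max(-1, 0) = 1
  height(16) = 1 + max(0, 1) = 2
  height(31) = 1 + max(-1, -1) = 0
  height(39) = 1 + max(-1, -1) = 0
  height(34) = 1 + max(0, 0) = 1
  height(29) = 1 + max(2, 1) = 3
  height(49) = 1 + max(-1, -1) = 0
  height(46) = 1 + max(-1, 0) = 1
  height(40) = 1 + max(3, 1) = 4
Height = 4


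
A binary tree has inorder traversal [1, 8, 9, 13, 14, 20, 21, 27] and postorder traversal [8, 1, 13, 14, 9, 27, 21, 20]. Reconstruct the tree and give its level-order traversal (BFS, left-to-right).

Inorder:   [1, 8, 9, 13, 14, 20, 21, 27]
Postorder: [8, 1, 13, 14, 9, 27, 21, 20]
Algorithm: postorder visits root last, so walk postorder right-to-left;
each value is the root of the current inorder slice — split it at that
value, recurse on the right subtree first, then the left.
Recursive splits:
  root=20; inorder splits into left=[1, 8, 9, 13, 14], right=[21, 27]
  root=21; inorder splits into left=[], right=[27]
  root=27; inorder splits into left=[], right=[]
  root=9; inorder splits into left=[1, 8], right=[13, 14]
  root=14; inorder splits into left=[13], right=[]
  root=13; inorder splits into left=[], right=[]
  root=1; inorder splits into left=[], right=[8]
  root=8; inorder splits into left=[], right=[]
Reconstructed level-order: [20, 9, 21, 1, 14, 27, 8, 13]


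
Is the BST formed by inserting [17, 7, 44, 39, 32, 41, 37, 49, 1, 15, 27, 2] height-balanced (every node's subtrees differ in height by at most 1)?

Tree (level-order array): [17, 7, 44, 1, 15, 39, 49, None, 2, None, None, 32, 41, None, None, None, None, 27, 37]
Definition: a tree is height-balanced if, at every node, |h(left) - h(right)| <= 1 (empty subtree has height -1).
Bottom-up per-node check:
  node 2: h_left=-1, h_right=-1, diff=0 [OK], height=0
  node 1: h_left=-1, h_right=0, diff=1 [OK], height=1
  node 15: h_left=-1, h_right=-1, diff=0 [OK], height=0
  node 7: h_left=1, h_right=0, diff=1 [OK], height=2
  node 27: h_left=-1, h_right=-1, diff=0 [OK], height=0
  node 37: h_left=-1, h_right=-1, diff=0 [OK], height=0
  node 32: h_left=0, h_right=0, diff=0 [OK], height=1
  node 41: h_left=-1, h_right=-1, diff=0 [OK], height=0
  node 39: h_left=1, h_right=0, diff=1 [OK], height=2
  node 49: h_left=-1, h_right=-1, diff=0 [OK], height=0
  node 44: h_left=2, h_right=0, diff=2 [FAIL (|2-0|=2 > 1)], height=3
  node 17: h_left=2, h_right=3, diff=1 [OK], height=4
Node 44 violates the condition: |2 - 0| = 2 > 1.
Result: Not balanced


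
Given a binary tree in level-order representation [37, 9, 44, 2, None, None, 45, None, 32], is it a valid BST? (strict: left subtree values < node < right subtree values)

Level-order array: [37, 9, 44, 2, None, None, 45, None, 32]
Validate using subtree bounds (lo, hi): at each node, require lo < value < hi,
then recurse left with hi=value and right with lo=value.
Preorder trace (stopping at first violation):
  at node 37 with bounds (-inf, +inf): OK
  at node 9 with bounds (-inf, 37): OK
  at node 2 with bounds (-inf, 9): OK
  at node 32 with bounds (2, 9): VIOLATION
Node 32 violates its bound: not (2 < 32 < 9).
Result: Not a valid BST


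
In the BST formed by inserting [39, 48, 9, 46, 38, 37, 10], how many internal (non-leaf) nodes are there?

Tree built from: [39, 48, 9, 46, 38, 37, 10]
Tree (level-order array): [39, 9, 48, None, 38, 46, None, 37, None, None, None, 10]
Rule: An internal node has at least one child.
Per-node child counts:
  node 39: 2 child(ren)
  node 9: 1 child(ren)
  node 38: 1 child(ren)
  node 37: 1 child(ren)
  node 10: 0 child(ren)
  node 48: 1 child(ren)
  node 46: 0 child(ren)
Matching nodes: [39, 9, 38, 37, 48]
Count of internal (non-leaf) nodes: 5


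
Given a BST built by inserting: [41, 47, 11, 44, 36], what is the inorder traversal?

Tree insertion order: [41, 47, 11, 44, 36]
Tree (level-order array): [41, 11, 47, None, 36, 44]
Inorder traversal: [11, 36, 41, 44, 47]


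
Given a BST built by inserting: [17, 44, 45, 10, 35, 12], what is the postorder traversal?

Tree insertion order: [17, 44, 45, 10, 35, 12]
Tree (level-order array): [17, 10, 44, None, 12, 35, 45]
Postorder traversal: [12, 10, 35, 45, 44, 17]


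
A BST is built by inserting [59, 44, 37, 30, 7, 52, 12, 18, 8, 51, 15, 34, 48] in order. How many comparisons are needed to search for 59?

Search path for 59: 59
Found: True
Comparisons: 1


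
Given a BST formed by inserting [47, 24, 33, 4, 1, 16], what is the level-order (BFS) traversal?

Tree insertion order: [47, 24, 33, 4, 1, 16]
Tree (level-order array): [47, 24, None, 4, 33, 1, 16]
BFS from the root, enqueuing left then right child of each popped node:
  queue [47] -> pop 47, enqueue [24], visited so far: [47]
  queue [24] -> pop 24, enqueue [4, 33], visited so far: [47, 24]
  queue [4, 33] -> pop 4, enqueue [1, 16], visited so far: [47, 24, 4]
  queue [33, 1, 16] -> pop 33, enqueue [none], visited so far: [47, 24, 4, 33]
  queue [1, 16] -> pop 1, enqueue [none], visited so far: [47, 24, 4, 33, 1]
  queue [16] -> pop 16, enqueue [none], visited so far: [47, 24, 4, 33, 1, 16]
Result: [47, 24, 4, 33, 1, 16]
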